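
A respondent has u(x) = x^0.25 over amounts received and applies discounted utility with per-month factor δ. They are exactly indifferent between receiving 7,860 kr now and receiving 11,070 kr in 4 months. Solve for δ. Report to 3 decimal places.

The payoff in 4 months is discounted by δ^4, so u(7860) = δ^4·u(11070) and δ^4 = u(7860)/u(11070).
With u(x) = x^0.25: δ^4 = 7860^0.25/11070^0.25 = (7860/11070)^0.25 = 0.91795.
Taking the 4th root: δ = 0.91795^(1/4) ≈ 0.979.

δ ≈ 0.979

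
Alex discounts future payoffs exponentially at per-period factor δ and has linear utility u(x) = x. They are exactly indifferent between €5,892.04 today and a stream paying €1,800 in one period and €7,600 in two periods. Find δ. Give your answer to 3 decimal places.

δ ≈ 0.770

Present value of the stream is 1800·δ + 7600·δ². Indifference gives 1800δ + 7600δ² = 5892.04.
So 7600δ² + 1800δ − 5892.04 = 0.
By the quadratic formula (taking the positive root), δ = (−1800 + √182358016.00) / 15200 ≈ 0.770.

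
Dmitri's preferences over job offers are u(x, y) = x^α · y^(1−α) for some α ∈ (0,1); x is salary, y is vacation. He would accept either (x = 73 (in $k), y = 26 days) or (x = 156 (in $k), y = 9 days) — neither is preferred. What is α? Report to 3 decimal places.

α ≈ 0.583

The Cobb–Douglas utilities coincide, so 73^α·26^(1−α) = 156^α·9^(1−α).
Rearrange to (73/156)^α = (9/26)^(1−α) and take logs: α·-0.759397 = (1−α)·-1.060872.
So α/(1−α) = (-1.060872)/(-0.759397) = 1.396993, and α = 1.396993/2.396993 ≈ 0.583.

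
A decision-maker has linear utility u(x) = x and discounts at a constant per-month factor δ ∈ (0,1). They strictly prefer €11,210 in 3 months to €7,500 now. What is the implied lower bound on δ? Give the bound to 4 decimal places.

Under u(x) = x this choice says 7500 < δ^3·11210.
Hence δ^3 > 7500/11210 = 0.66905, and x ↦ x^(1/3) is increasing on (0,∞).
δ > 0.66905^(1/3) = 0.8746.

δ > 0.8746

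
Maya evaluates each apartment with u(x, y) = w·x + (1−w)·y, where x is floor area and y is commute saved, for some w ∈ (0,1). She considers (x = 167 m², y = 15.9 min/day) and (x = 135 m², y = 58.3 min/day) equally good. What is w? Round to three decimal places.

w = 0.570

u(167,15.9) = u(135,58.3) means w·167 + (1−w)·15.9 = w·135 + (1−w)·58.3.
w·(167−135) = (1−w)·(58.3−15.9), i.e. w·32 = (1−w)·42.4.
The marginal rate of substitution is 42.4/32, so w = 42.4/(32+42.4) = 0.570.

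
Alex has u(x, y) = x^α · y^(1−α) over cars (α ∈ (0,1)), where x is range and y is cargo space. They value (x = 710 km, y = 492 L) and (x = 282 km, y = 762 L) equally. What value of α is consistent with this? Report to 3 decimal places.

α ≈ 0.321

The Cobb–Douglas utilities coincide, so 710^α·492^(1−α) = 282^α·762^(1−α).
Rearrange to (710/282)^α = (762/492)^(1−α) and take logs: α·0.923358 = (1−α)·0.437468.
So α/(1−α) = (0.437468)/(0.923358) = 0.473779, and α = 0.473779/1.473779 ≈ 0.321.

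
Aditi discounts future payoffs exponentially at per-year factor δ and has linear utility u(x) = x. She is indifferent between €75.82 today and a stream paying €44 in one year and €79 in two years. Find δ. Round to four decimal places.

The stream is worth 44δ + 79δ² today, so 44δ + 79δ² = 75.82.
So 79δ² + 44δ − 75.82 = 0.
By the quadratic formula (taking the positive root), δ = (−44 + √25895.12) / 158 ≈ 0.7400.

δ ≈ 0.7400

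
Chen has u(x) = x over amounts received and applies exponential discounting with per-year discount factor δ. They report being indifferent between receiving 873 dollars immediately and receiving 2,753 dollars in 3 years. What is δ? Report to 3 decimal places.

Equating discounted utilities: u(873) = δ^3·u(2753) ⇒ δ^3 = u(873)/u(2753).
With u(x) = x: δ^3 = 873/2753 = 0.31711.
Taking the cube root: δ = 0.31711^(1/3) ≈ 0.682.

δ ≈ 0.682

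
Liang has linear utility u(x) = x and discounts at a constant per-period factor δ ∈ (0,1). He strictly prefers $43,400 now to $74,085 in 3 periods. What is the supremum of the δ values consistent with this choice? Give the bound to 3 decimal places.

The preference means 43400 > δ^3·74085.
So δ^3 < 43400/74085 = 0.58581; taking the cube root of both positive sides preserves the inequality.
δ < (43400/74085)^(1/3) ≈ 0.837.

δ < 0.837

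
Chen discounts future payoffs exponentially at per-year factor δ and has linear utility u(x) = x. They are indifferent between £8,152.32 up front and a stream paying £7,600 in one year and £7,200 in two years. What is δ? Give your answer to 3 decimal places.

δ ≈ 0.660

The stream is worth 7600δ + 7200δ² today, so 7600δ + 7200δ² = 8152.32.
So 7200δ² + 7600δ − 8152.32 = 0.
δ = (−7600 + √(7600² + 4·7200·8152.32)) / (2·7200) = (−7600 + √292546816.00) / 14400 ≈ 0.660.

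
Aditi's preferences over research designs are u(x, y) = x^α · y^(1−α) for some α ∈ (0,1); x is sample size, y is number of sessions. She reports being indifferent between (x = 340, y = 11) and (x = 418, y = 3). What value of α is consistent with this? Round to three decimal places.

α ≈ 0.863

Indifference: 340^α · 11^(1−α) = 418^α · 3^(1−α).
Taking logs: α·ln 340 + (1−α)·ln 11 = α·ln 418 + (1−α)·ln 3, i.e. α·-0.206536 = (1−α)·-1.299283.
With A = -0.206536 and B = -1.299283: α·A = (1−α)·B, so α = B/(A+B) = -1.299283/-1.505819 ≈ 0.863.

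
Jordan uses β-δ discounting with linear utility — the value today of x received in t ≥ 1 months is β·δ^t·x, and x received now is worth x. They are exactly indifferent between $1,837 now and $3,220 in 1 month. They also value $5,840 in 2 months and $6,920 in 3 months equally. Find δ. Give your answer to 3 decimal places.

The second indifference involves only future payoffs, so β cancels: β·δ^2·5840 = β·δ^3·6920, giving δ = 5840/6920 = 0.84393.

δ ≈ 0.844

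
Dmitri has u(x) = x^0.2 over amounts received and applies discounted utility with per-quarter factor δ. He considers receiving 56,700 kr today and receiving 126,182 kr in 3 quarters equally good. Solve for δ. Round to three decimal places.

Indifference means u(56700) = δ^3 · u(126182), so δ^3 = u(56700)/u(126182).
Since u(x) = x^0.2, δ^3 = (56700/126182)^0.2 = 0.44935^0.2 = 0.85215.
So δ = 0.85215^(1/3) ≈ 0.948.

δ ≈ 0.948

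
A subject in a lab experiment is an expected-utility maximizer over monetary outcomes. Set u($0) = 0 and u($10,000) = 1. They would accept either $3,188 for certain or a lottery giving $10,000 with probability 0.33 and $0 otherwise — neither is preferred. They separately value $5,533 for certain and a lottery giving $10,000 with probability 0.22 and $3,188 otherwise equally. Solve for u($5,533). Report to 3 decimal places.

From the first indifference, u($3,188) = 0.33·u($10,000) + 0.67·u($0) = 0.33·1 + 0.67·0 = 0.33.
Then u($5,533) = 0.22·u($10,000) + 0.78·u($3,188) = 0.22·1.00 + 0.78·0.33 = 0.4774.

0.477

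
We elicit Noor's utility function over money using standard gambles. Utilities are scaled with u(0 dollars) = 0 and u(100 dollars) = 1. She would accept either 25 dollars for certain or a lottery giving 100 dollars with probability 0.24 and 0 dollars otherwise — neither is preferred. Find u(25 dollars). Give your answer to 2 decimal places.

0.24

u(25 dollars) equals the lottery's expected utility: 0.24·1 + 0.76·0 = 0.24.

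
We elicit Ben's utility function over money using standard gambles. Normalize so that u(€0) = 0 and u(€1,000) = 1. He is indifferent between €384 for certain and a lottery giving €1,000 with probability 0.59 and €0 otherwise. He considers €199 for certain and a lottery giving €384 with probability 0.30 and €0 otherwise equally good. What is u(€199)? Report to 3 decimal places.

0.177

First, u(€384) = 0.59·u(€1,000) + 0.41·u(€0) = 0.59.
The second indifference gives u(€199) = 0.30·u(€384) + 0.70·u(€0) = 0.30·0.59 + 0.70·0.00 = 0.1770.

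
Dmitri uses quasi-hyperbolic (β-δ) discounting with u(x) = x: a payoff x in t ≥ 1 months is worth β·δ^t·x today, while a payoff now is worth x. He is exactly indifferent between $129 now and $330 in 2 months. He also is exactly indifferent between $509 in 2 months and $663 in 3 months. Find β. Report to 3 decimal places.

From the later pair, β·δ^2·509 = β·δ^3·663; dividing through, δ = 509/663 = 0.76772.
The first indifference: 129 = β·δ^2·330, so β = 129/(δ^2·330) = 129/(0.58940·330) ≈ 0.663.

β ≈ 0.663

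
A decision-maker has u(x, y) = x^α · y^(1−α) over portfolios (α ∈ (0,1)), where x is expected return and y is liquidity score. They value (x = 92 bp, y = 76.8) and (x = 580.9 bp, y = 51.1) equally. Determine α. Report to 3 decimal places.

Set the two utilities equal: 92^α·76.8^(1−α) = 580.9^α·51.1^(1−α).
Rearrange to (92/580.9)^α = (51.1/76.8)^(1−α) and take logs: α·-1.842790 = (1−α)·-0.407420.
Thus α·(-2.250210) = -0.407420, so α = -0.407420/-2.250210 ≈ 0.181.

α ≈ 0.181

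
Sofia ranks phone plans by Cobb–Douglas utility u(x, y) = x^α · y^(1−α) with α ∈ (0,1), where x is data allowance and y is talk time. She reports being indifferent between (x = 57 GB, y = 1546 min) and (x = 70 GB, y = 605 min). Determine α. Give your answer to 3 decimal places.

α ≈ 0.820

Indifference: 57^α · 1546^(1−α) = 70^α · 605^(1−α).
Taking logs: α·ln 57 + (1−α)·ln 1546 = α·ln 70 + (1−α)·ln 605, i.e. α·-0.205444 = (1−α)·-0.938198.
With A = -0.205444 and B = -0.938198: α·A = (1−α)·B, so α = B/(A+B) = -0.938198/-1.143642 ≈ 0.820.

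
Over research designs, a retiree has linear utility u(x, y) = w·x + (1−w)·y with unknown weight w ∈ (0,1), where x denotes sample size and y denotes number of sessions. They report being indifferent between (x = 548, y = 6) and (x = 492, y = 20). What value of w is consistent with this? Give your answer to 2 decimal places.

Equating utilities: w·548 + (1−w)·6 = w·492 + (1−w)·20.
Rearranging, 56·w − 14·(1−w) = 0.
The marginal rate of substitution is 14/56, so w = 14/(56+14) = 0.20.

w = 0.20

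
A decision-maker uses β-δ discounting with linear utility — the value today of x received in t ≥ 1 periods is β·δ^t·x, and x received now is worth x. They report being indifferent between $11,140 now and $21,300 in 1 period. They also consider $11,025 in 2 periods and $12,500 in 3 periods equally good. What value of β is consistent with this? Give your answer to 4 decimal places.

Both payoffs in the second observation are in the future, so β drops out: δ^2·11025 = δ^3·12500 ⇒ δ = 11025/12500 = 0.88200.
Substituting δ into 11140 = β·δ·21300: β = 11140/(18786.600) ≈ 0.5930.

β ≈ 0.5930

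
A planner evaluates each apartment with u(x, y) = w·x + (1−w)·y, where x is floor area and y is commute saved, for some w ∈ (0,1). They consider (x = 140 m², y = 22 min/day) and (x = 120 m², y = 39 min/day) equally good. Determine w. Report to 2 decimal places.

Indifference: w·140 + (1−w)·22 = w·120 + (1−w)·39.
Collecting terms: w·20 = (1−w)·17.
The marginal rate of substitution is 17/20, so w = 17/(20+17) = 0.46.

w = 0.46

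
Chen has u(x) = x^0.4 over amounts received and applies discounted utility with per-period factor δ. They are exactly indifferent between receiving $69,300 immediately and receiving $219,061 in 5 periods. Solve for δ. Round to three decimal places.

The payoff in 5 periods is discounted by δ^5, so u(69300) = δ^5·u(219061) and δ^5 = u(69300)/u(219061).
Since u(x) = x^0.4, δ^5 = (69300/219061)^0.4 = 0.31635^0.4 = 0.63106.
Taking the 5th root: δ = 0.63106^(1/5) ≈ 0.912.

δ ≈ 0.912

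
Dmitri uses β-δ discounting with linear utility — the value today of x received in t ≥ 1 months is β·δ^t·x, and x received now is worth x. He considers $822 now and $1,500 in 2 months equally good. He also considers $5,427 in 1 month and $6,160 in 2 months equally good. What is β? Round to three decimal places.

β ≈ 0.706

Both payoffs in the second observation are in the future, so β drops out: δ^1·5427 = δ^2·6160 ⇒ δ = 5427/6160 = 0.88101.
Now use the now-vs-future pair: 822 = β·δ^2·1500 gives β = 822/(0.77617·1500) ≈ 0.706.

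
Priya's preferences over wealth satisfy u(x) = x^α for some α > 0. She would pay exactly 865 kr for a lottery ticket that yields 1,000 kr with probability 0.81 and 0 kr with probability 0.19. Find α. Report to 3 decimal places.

α ≈ 1.453

Since u(0) = 0, the lottery's EU is 0.81·1000^α.
Indifference: 865^α = 0.81·1000^α, so (865/1000)^α = 0.81.
Taking logs: α·ln(865/1000) = ln(0.81), so α = -0.210721 / -0.145026 ≈ 1.453.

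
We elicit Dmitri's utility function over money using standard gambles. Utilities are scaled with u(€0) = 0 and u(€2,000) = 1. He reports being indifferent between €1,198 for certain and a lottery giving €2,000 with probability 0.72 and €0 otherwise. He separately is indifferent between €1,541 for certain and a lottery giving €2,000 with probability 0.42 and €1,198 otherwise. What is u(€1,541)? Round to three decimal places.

0.838

First, u(€1,198) = 0.72·u(€2,000) + 0.28·u(€0) = 0.72.
Chaining: u(€1,541) = 0.42·1.00 + 0.58·0.72 = 0.8376.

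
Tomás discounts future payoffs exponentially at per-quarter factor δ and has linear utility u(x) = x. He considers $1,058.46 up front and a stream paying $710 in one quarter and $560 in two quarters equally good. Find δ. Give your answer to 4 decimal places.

δ ≈ 0.8800

Equating present values: 1058.46 = 710δ + 560δ².
So 560δ² + 710δ − 1058.46 = 0.
The positive root is δ = [−710 + √(710² + 4·560·1058.46)] / (2·560) = (−710 + 1695.597)/1120 ≈ 0.8800.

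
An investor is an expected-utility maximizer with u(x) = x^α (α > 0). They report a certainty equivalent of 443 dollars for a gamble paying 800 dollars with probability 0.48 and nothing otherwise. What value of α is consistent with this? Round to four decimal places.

EU(lottery) = 0.48·800^α + 0.52·0 = 0.48·800^α.
Indifference: 443^α = 0.48·800^α, so (443/800)^α = 0.48.
α = ln(0.48) / ln(443/800) = -0.7339692/-0.5910420 ≈ 1.2418.

α ≈ 1.2418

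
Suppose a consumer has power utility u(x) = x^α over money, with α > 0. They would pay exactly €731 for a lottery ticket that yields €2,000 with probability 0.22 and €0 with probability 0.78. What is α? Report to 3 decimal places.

Since u(0) = 0, the lottery's EU is 0.22·2000^α.
Indifference: 731^α = 0.22·2000^α, so (731/2000)^α = 0.22.
α = ln(0.22) / ln(731/2000) = -1.514128/-1.006489 ≈ 1.504.

α ≈ 1.504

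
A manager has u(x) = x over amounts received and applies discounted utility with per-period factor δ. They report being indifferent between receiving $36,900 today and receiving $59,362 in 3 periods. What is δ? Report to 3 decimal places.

δ ≈ 0.853

Equating discounted utilities: u(36900) = δ^3·u(59362) ⇒ δ^3 = u(36900)/u(59362).
With u(x) = x: δ^3 = 36900/59362 = 0.62161.
So δ = 0.62161^(1/3) ≈ 0.853.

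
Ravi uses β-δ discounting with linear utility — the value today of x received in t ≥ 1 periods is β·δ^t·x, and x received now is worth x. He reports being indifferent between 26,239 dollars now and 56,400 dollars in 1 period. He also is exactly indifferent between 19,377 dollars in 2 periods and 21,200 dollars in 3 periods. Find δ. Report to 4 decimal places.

Both payoffs in the second observation are in the future, so β drops out: δ^2·19377 = δ^3·21200 ⇒ δ = 19377/21200 = 0.91401.

δ ≈ 0.9140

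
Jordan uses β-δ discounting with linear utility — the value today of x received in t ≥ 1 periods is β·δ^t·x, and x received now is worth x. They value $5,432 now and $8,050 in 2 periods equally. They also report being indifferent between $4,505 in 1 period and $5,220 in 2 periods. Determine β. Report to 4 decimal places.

From the later pair, β·δ^1·4505 = β·δ^2·5220; dividing through, δ = 4505/5220 = 0.86303.
Substituting δ into 5432 = β·δ^2·8050: β = 5432/(5995.763) ≈ 0.9060.

β ≈ 0.9060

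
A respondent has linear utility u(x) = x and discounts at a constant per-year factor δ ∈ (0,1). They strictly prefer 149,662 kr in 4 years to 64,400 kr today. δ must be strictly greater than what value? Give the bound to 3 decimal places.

The preference means 64400 < δ^4·149662.
So δ^4 > 64400/149662 = 0.43030; taking the 4th root of both positive sides preserves the inequality.
δ > 0.43030^(1/4) = 0.810.

δ > 0.810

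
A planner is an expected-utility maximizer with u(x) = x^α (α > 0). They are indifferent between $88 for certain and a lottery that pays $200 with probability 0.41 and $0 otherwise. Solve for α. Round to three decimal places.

α ≈ 1.086

The lottery's expected utility is 0.41·u(200) + 0.59·u(0) = 0.41·200^α (since u(0) = 0 for α > 0).
Equating: 88^α = 0.41·200^α, i.e. 0.4400^α = 0.41.
Take logs: α = ln 0.41 / ln(88/200) ≈ 1.08602.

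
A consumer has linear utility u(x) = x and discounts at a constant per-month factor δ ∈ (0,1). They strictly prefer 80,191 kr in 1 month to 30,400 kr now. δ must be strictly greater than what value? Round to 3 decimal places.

δ > 0.379

Comparing present values: 30400 < δ·80191.
So δ > 30400/80191 = 0.37909.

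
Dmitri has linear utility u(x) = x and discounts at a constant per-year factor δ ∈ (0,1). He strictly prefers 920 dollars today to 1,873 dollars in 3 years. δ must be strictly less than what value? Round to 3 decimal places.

δ < 0.789

The preference means 920 > δ^3·1873.
So δ^3 < 920/1873 = 0.49119; taking the cube root of both positive sides preserves the inequality.
δ < (920/1873)^(1/3) ≈ 0.789.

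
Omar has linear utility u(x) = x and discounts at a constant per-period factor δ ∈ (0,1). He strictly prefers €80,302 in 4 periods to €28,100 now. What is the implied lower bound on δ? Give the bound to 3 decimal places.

Comparing present values: 28100 < δ^4·80302.
Dividing by 80302: δ^4 > 0.34993. Both sides are positive, so the 4th root keeps the direction.
δ > 0.34993^(1/4) = 0.769.

δ > 0.769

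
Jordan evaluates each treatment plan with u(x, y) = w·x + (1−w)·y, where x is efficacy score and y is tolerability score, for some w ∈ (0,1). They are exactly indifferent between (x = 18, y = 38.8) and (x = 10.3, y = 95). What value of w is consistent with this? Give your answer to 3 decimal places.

u(18,38.8) = u(10.3,95) means w·18 + (1−w)·38.8 = w·10.3 + (1−w)·95.
Rearranging, 7.7·w − 56.2·(1−w) = 0.
So w/(1−w) = 56.2/7.7 = 7.2987, giving w = 56.2/(7.7+56.2) = 0.879.

w = 0.879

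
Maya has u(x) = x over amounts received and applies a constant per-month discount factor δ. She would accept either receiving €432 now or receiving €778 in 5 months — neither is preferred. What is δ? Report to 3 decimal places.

δ ≈ 0.889

Indifference means u(432) = δ^5 · u(778), so δ^5 = u(432)/u(778).
With u(x) = x: δ^5 = 432/778 = 0.55527.
Hence δ = (0.55527)^(1/5) = 0.88900.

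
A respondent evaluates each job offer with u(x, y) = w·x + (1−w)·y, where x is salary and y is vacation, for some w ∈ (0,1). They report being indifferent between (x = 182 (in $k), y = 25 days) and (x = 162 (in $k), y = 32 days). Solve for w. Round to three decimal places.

w = 0.259

u(182,25) = u(162,32) means w·182 + (1−w)·25 = w·162 + (1−w)·32.
w·(182−162) = (1−w)·(32−25), i.e. w·20 = (1−w)·7.
So w/(1−w) = 7/20 = 0.3500, giving w = 7/(20+7) = 0.259.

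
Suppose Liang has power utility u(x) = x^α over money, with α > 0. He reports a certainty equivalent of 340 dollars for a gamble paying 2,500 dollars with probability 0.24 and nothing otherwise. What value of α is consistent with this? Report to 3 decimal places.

Since u(0) = 0, the lottery's EU is 0.24·2500^α.
Indifference: 340^α = 0.24·2500^α, so (340/2500)^α = 0.24.
Taking logs: α·ln(340/2500) = ln(0.24), so α = -1.427116 / -1.995100 ≈ 0.715.

α ≈ 0.715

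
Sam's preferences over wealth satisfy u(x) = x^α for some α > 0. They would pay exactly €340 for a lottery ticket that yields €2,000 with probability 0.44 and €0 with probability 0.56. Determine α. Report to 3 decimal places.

Since u(0) = 0, the lottery's EU is 0.44·2000^α.
Equating: 340^α = 0.44·2000^α, i.e. 0.1700^α = 0.44.
Take logs: α = ln 0.44 / ln(340/2000) ≈ 0.46332.

α ≈ 0.463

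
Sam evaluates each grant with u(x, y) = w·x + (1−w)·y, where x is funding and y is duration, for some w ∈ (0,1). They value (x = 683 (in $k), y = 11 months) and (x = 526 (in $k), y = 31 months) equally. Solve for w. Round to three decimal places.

w = 0.113

Indifference: w·683 + (1−w)·11 = w·526 + (1−w)·31.
Rearranging, 157·w − 20·(1−w) = 0.
Hence w = 20/(157+20) = 20/177 = 0.113.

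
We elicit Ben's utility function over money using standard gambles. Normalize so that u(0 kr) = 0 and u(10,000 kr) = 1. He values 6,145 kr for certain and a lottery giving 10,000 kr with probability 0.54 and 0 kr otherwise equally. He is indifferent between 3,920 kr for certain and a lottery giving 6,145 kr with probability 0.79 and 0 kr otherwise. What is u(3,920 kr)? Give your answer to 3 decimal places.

From the first indifference, u(6,145 kr) = 0.54·u(10,000 kr) + 0.46·u(0 kr) = 0.54·1 + 0.46·0 = 0.54.
Chaining: u(3,920 kr) = 0.79·0.54 + 0.21·0.00 = 0.4266.

0.427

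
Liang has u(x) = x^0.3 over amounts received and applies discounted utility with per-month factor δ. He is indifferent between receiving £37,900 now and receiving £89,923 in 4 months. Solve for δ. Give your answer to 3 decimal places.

δ ≈ 0.937

The payoff in 4 months is discounted by δ^4, so u(37900) = δ^4·u(89923) and δ^4 = u(37900)/u(89923).
With u(x) = x^0.3: δ^4 = 37900^0.3/89923^0.3 = (37900/89923)^0.3 = 0.77167.
So δ = 0.77167^(1/4) ≈ 0.937.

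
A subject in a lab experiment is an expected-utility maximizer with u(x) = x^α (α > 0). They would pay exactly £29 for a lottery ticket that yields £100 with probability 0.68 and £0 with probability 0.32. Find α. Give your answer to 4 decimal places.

α ≈ 0.3116

EU(lottery) = 0.68·100^α + 0.32·0 = 0.68·100^α.
Indifference: 29^α = 0.68·100^α, so (29/100)^α = 0.68.
Take logs: α = ln 0.68 / ln(29/100) ≈ 0.311552.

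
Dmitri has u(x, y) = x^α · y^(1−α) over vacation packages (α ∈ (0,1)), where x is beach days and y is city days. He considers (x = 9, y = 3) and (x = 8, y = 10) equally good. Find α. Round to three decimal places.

Indifference: 9^α · 3^(1−α) = 8^α · 10^(1−α).
Rearrange to (9/8)^α = (10/3)^(1−α) and take logs: α·0.117783 = (1−α)·1.203973.
So α/(1−α) = (1.203973)/(0.117783) = 10.221959, and α = 10.221959/11.221959 ≈ 0.911.

α ≈ 0.911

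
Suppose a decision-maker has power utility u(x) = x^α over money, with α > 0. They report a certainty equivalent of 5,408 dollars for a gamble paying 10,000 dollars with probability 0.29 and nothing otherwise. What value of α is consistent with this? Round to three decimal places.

The lottery's expected utility is 0.29·u(10000) + 0.71·u(0) = 0.29·10000^α (since u(0) = 0 for α > 0).
Setting u(5408) equal to that: 5408^α = 0.29·10000^α ⇒ (5408/10000)^α = 0.29.
Take logs: α = ln 0.29 / ln(5408/10000) ≈ 2.01377.

α ≈ 2.014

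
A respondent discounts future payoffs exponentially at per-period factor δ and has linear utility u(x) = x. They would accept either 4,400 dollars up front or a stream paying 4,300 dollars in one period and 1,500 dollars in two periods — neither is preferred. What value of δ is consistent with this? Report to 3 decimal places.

The stream is worth 4300δ + 1500δ² today, so 4300δ + 1500δ² = 4400.
So 1500δ² + 4300δ − 4400 = 0.
δ = (−4300 + √(4300² + 4·1500·4400)) / (2·1500) = (−4300 + √44890000.00) / 3000 ≈ 0.800.

δ ≈ 0.800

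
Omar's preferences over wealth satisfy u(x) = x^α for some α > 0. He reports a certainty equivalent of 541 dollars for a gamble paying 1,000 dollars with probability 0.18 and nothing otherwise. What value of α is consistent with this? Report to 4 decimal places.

The lottery's expected utility is 0.18·u(1000) + 0.82·u(0) = 0.18·1000^α (since u(0) = 0 for α > 0).
Equating: 541^α = 0.18·1000^α, i.e. 0.5410^α = 0.18.
α = ln(0.18) / ln(541/1000) = -1.7147984/-0.6143360 ≈ 2.7913.

α ≈ 2.7913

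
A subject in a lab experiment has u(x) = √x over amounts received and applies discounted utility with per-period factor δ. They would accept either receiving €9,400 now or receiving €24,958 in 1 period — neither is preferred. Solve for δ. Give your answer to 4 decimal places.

δ ≈ 0.6137

Indifference means u(9400) = δ · u(24958), so δ = u(9400)/u(24958).
With u(x) = √x: δ = √9400/√24958 = √(9400/24958) = 0.61370.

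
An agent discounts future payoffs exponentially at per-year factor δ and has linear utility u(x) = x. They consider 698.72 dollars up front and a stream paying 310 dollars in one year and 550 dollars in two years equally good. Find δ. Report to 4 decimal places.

δ ≈ 0.8800

The stream is worth 310δ + 550δ² today, so 310δ + 550δ² = 698.72.
That is, 550δ² + 310δ − 698.72 = 0, a quadratic in δ.
By the quadratic formula (taking the positive root), δ = (−310 + √1633284.00) / 1100 ≈ 0.8800.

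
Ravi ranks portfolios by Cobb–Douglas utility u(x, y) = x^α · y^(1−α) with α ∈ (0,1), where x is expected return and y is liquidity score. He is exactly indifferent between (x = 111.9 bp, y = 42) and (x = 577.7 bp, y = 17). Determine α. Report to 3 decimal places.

The Cobb–Douglas utilities coincide, so 111.9^α·42^(1−α) = 577.7^α·17^(1−α).
Rearrange to (111.9/577.7)^α = (17/42)^(1−α) and take logs: α·-1.641449 = (1−α)·-0.904456.
Thus α·(-2.545905) = -0.904456, so α = -0.904456/-2.545905 ≈ 0.355.

α ≈ 0.355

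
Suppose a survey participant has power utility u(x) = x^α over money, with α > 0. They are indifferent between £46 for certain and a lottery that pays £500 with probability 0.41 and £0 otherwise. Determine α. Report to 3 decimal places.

α ≈ 0.374

Since u(0) = 0, the lottery's EU is 0.41·500^α.
Indifference: 46^α = 0.41·500^α, so (46/500)^α = 0.41.
Taking logs: α·ln(46/500) = ln(0.41), so α = -0.891598 / -2.385967 ≈ 0.374.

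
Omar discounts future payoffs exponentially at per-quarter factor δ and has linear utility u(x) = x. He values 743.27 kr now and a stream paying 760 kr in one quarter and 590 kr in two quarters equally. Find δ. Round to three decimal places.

Present value of the stream is 760·δ + 590·δ². Indifference gives 760δ + 590δ² = 743.27.
So 590δ² + 760δ − 743.27 = 0.
The positive root is δ = [−760 + √(760² + 4·590·743.27)] / (2·590) = (−760 + 1526.996)/1180 ≈ 0.650.

δ ≈ 0.650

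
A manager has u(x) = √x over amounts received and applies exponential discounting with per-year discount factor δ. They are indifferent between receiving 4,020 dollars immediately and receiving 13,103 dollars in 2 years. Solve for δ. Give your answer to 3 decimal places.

Indifference means u(4020) = δ^2 · u(13103), so δ^2 = u(4020)/u(13103).
With u(x) = √x: δ^2 = √4020/√13103 = √(4020/13103) = 0.55390.
So δ = 0.55390^(1/2) ≈ 0.744.

δ ≈ 0.744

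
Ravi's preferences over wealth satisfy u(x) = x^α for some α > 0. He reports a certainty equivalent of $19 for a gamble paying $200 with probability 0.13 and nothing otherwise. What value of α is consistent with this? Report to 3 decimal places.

α ≈ 0.867

EU(lottery) = 0.13·200^α + 0.87·0 = 0.13·200^α.
Equating: 19^α = 0.13·200^α, i.e. 0.0950^α = 0.13.
Taking logs: α·ln(19/200) = ln(0.13), so α = -2.040221 / -2.353878 ≈ 0.867.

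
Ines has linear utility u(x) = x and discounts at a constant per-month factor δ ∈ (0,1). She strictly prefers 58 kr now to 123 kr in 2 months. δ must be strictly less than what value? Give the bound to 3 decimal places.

The preference means 58 > δ^2·123.
So δ^2 < 58/123 = 0.47154; taking the square root of both positive sides preserves the inequality.
δ < (58/123)^(1/2) ≈ 0.687.

δ < 0.687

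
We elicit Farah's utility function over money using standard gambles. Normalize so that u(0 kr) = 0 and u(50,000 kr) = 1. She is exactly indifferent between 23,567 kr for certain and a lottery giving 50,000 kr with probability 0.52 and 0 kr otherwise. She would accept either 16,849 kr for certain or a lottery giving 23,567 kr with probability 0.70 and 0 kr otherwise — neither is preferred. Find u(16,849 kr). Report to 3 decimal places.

0.364

First, u(23,567 kr) = 0.52·u(50,000 kr) + 0.48·u(0 kr) = 0.52.
Then u(16,849 kr) = 0.70·u(23,567 kr) + 0.30·u(0 kr) = 0.70·0.52 + 0.30·0.00 = 0.3640.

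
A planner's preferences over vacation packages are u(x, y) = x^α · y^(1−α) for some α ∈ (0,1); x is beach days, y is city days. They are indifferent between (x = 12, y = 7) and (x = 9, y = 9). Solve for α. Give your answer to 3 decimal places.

Set the two utilities equal: 12^α·7^(1−α) = 9^α·9^(1−α).
Rearrange to (12/9)^α = (9/7)^(1−α) and take logs: α·0.287682 = (1−α)·0.251314.
With A = 0.287682 and B = 0.251314: α·A = (1−α)·B, so α = B/(A+B) = 0.251314/0.538996 ≈ 0.466.

α ≈ 0.466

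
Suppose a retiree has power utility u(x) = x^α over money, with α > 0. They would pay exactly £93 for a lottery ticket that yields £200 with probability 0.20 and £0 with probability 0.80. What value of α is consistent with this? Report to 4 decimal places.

The lottery's expected utility is 0.20·u(200) + 0.80·u(0) = 0.20·200^α (since u(0) = 0 for α > 0).
Equating: 93^α = 0.20·200^α, i.e. 0.4650^α = 0.20.
Taking logs: α·ln(93/200) = ln(0.20), so α = -1.6094379 / -0.7657179 ≈ 2.1019.

α ≈ 2.1019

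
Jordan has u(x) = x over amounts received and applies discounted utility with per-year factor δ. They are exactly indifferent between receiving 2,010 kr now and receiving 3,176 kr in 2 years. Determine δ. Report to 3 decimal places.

δ ≈ 0.796

Equating discounted utilities: u(2010) = δ^2·u(3176) ⇒ δ^2 = u(2010)/u(3176).
With u(x) = x: δ^2 = 2010/3176 = 0.63287.
Taking the square root: δ = 0.63287^(1/2) ≈ 0.796.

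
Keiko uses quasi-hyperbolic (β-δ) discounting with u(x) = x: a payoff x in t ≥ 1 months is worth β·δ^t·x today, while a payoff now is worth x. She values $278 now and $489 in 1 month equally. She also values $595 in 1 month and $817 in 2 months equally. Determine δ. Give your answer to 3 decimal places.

δ ≈ 0.728

From the later pair, β·δ^1·595 = β·δ^2·817; dividing through, δ = 595/817 = 0.72827.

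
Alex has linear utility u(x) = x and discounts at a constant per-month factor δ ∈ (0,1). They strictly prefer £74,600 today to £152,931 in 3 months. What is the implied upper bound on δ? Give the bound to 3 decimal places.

Under u(x) = x this choice says 74600 > δ^3·152931.
Hence δ^3 < 74600/152931 = 0.48780, and x ↦ x^(1/3) is increasing on (0,∞).
δ < (74600/152931)^(1/3) ≈ 0.787.

δ < 0.787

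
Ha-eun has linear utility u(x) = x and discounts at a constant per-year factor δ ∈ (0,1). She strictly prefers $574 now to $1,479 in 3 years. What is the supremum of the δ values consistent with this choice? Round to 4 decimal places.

Under u(x) = x this choice says 574 > δ^3·1479.
Dividing by 1479: δ^3 < 0.38810. Both sides are positive, so the cube root keeps the direction.
δ < 0.38810^(1/3) = 0.7294.

δ < 0.7294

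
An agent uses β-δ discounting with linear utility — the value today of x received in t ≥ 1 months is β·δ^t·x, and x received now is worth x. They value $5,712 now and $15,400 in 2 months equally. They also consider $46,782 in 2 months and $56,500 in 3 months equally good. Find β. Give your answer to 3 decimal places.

β ≈ 0.541

From the later pair, β·δ^2·46782 = β·δ^3·56500; dividing through, δ = 46782/56500 = 0.82800.
Substituting δ into 5712 = β·δ^2·15400: β = 5712/(10557.994) ≈ 0.541.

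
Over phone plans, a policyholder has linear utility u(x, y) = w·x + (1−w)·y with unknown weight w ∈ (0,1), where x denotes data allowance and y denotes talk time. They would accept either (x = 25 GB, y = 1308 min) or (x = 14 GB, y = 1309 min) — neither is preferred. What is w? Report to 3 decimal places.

w = 0.083

Indifference: w·25 + (1−w)·1308 = w·14 + (1−w)·1309.
Rearranging, 11·w − 1·(1−w) = 0.
Hence w = 1/(11+1) = 1/12 = 0.083.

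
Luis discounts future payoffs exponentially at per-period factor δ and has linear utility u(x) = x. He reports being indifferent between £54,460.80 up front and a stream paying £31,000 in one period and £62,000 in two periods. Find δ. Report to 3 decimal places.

The stream is worth 31000δ + 62000δ² today, so 31000δ + 62000δ² = 54460.80.
That is, 62000δ² + 31000δ − 54460.80 = 0, a quadratic in δ.
δ = (−31000 + √(31000² + 4·62000·54460.80)) / (2·62000) = (−31000 + √14467278400.00) / 124000 ≈ 0.720.

δ ≈ 0.720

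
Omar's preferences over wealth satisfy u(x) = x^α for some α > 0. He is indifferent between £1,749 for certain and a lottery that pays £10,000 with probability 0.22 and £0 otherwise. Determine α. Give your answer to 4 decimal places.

α ≈ 0.8684

The lottery's expected utility is 0.22·u(10000) + 0.78·u(0) = 0.22·10000^α (since u(0) = 0 for α > 0).
Equating: 1749^α = 0.22·10000^α, i.e. 0.1749^α = 0.22.
Take logs: α = ln 0.22 / ln(1749/10000) ≈ 0.868421.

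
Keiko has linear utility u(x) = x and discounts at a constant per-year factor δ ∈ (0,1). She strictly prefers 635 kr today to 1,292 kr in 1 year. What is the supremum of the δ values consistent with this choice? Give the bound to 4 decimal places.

δ < 0.4915

Comparing present values: 635 > δ·1292.
Dividing through by 1292 gives δ < 0.49149.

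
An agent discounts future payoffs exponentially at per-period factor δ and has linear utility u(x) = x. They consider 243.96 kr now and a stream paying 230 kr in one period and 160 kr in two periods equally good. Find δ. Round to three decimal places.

δ ≈ 0.710

Equating present values: 243.96 = 230δ + 160δ².
That is, 160δ² + 230δ − 243.96 = 0, a quadratic in δ.
δ = (−230 + √(230² + 4·160·243.96)) / (2·160) = (−230 + √209034.40) / 320 ≈ 0.710.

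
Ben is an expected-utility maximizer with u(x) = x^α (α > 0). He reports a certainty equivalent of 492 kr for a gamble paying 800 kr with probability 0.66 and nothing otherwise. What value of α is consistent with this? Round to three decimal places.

α ≈ 0.855

EU(lottery) = 0.66·800^α + 0.34·0 = 0.66·800^α.
Setting u(492) equal to that: 492^α = 0.66·800^α ⇒ (492/800)^α = 0.66.
Take logs: α = ln 0.66 / ln(492/800) ≈ 0.85474.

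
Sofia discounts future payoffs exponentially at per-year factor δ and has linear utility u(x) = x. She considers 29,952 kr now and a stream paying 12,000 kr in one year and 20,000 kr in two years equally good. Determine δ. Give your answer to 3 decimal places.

Equating present values: 29952 = 12000δ + 20000δ².
Rearranged: 20000δ² + 12000δ − 29952 = 0.
By the quadratic formula (taking the positive root), δ = (−12000 + √2540160000.00) / 40000 ≈ 0.960.

δ ≈ 0.960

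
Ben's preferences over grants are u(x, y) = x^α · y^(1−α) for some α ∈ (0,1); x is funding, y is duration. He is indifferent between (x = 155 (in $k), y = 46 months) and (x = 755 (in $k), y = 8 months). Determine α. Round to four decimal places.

The Cobb–Douglas utilities coincide, so 155^α·46^(1−α) = 755^α·8^(1−α).
Taking logs: α·ln 155 + (1−α)·ln 46 = α·ln 755 + (1−α)·ln 8, i.e. α·-1.5832926 = (1−α)·-1.7491999.
So α/(1−α) = (-1.7491999)/(-1.5832926) = 1.1047863, and α = 1.1047863/2.1047863 ≈ 0.5249.

α ≈ 0.5249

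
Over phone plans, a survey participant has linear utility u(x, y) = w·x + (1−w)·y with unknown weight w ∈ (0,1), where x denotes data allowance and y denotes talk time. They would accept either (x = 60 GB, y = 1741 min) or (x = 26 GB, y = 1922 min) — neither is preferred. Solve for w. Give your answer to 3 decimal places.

w = 0.842

Equating utilities: w·60 + (1−w)·1741 = w·26 + (1−w)·1922.
Rearranging, 34·w − 181·(1−w) = 0.
So w/(1−w) = 181/34 = 5.3235, giving w = 181/(34+181) = 0.842.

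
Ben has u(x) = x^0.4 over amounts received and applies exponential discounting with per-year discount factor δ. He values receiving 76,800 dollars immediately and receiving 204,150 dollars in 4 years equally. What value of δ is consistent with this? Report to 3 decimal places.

The payoff in 4 years is discounted by δ^4, so u(76800) = δ^4·u(204150) and δ^4 = u(76800)/u(204150).
With u(x) = x^0.4: δ^4 = 76800^0.4/204150^0.4 = (76800/204150)^0.4 = 0.67634.
Taking the 4th root: δ = 0.67634^(1/4) ≈ 0.907.

δ ≈ 0.907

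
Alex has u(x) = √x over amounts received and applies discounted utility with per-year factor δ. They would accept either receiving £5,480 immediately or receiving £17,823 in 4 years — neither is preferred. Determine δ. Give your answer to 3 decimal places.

Equating discounted utilities: u(5480) = δ^4·u(17823) ⇒ δ^4 = u(5480)/u(17823).
Since u(x) = √x, δ^4 = √(5480/17823) = 0.55450.
Hence δ = (0.55450)^(1/4) = 0.86293.

δ ≈ 0.863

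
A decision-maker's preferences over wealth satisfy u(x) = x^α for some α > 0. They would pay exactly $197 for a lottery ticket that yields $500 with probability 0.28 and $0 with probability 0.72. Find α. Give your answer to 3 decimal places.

EU(lottery) = 0.28·500^α + 0.72·0 = 0.28·500^α.
Indifference: 197^α = 0.28·500^α, so (197/500)^α = 0.28.
Take logs: α = ln 0.28 / ln(197/500) ≈ 1.36672.

α ≈ 1.367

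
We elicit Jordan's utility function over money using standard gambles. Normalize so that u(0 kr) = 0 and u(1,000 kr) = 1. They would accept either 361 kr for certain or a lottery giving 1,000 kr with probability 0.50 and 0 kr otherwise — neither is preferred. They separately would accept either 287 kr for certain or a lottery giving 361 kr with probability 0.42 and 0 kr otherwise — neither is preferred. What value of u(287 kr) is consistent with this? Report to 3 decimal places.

0.210

First, u(361 kr) = 0.50·u(1,000 kr) + 0.50·u(0 kr) = 0.50.
The second indifference gives u(287 kr) = 0.42·u(361 kr) + 0.58·u(0 kr) = 0.42·0.50 + 0.58·0.00 = 0.2100.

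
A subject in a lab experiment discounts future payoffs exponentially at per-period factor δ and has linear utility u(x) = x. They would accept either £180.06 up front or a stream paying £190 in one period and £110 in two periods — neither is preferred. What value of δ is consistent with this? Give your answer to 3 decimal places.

δ ≈ 0.680

Present value of the stream is 190·δ + 110·δ². Indifference gives 190δ + 110δ² = 180.06.
That is, 110δ² + 190δ − 180.06 = 0, a quadratic in δ.
By the quadratic formula (taking the positive root), δ = (−190 + √115326.40) / 220 ≈ 0.680.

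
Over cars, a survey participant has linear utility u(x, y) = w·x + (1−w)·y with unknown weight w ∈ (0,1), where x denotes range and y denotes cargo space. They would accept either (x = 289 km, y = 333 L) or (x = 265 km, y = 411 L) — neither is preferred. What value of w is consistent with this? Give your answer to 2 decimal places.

w = 0.76

Equating utilities: w·289 + (1−w)·333 = w·265 + (1−w)·411.
Rearranging, 24·w − 78·(1−w) = 0.
Hence w = 78/(24+78) = 78/102 = 0.76.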